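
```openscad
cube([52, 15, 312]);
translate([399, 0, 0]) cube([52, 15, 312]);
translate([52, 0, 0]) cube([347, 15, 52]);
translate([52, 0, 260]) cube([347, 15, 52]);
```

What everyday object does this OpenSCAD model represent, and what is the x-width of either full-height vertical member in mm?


A picture frame. The border width is 52 mm.

Four thin pieces enclosing a rectangular opening — a picture frame. The two full-height stiles are 312 mm tall; the top rail sits at z = 260 and is 52 mm tall, so the border above the opening is 312 − 260 = 52 mm, matching the stile x-width.


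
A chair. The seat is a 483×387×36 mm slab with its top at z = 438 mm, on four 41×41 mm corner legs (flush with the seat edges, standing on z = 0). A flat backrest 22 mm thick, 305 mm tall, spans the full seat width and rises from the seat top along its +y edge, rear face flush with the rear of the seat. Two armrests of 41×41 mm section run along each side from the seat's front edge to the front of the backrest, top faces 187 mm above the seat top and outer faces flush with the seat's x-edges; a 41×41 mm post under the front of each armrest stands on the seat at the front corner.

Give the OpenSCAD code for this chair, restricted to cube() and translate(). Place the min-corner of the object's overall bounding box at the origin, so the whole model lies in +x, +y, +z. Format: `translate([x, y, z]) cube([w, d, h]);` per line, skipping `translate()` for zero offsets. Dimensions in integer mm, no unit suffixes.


translate([0, 0, 402]) cube([483, 387, 36]);
cube([41, 41, 402]);
translate([442, 0, 0]) cube([41, 41, 402]);
translate([0, 346, 0]) cube([41, 41, 402]);
translate([442, 346, 0]) cube([41, 41, 402]);
translate([0, 365, 438]) cube([483, 22, 305]);
translate([0, 0, 584]) cube([41, 365, 41]);
translate([442, 0, 584]) cube([41, 365, 41]);
translate([0, 0, 438]) cube([41, 41, 146]);
translate([442, 0, 438]) cube([41, 41, 146]);


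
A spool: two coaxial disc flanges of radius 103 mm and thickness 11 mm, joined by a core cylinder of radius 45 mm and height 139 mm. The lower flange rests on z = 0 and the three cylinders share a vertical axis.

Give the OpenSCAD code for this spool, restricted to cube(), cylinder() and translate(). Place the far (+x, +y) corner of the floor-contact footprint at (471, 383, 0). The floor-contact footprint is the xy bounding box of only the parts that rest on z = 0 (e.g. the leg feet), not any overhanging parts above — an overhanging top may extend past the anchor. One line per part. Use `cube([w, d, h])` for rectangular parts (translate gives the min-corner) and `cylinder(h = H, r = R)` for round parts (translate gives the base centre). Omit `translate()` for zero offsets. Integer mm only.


translate([368, 280, 0]) cylinder(h = 11, r = 103);
translate([368, 280, 11]) cylinder(h = 139, r = 45);
translate([368, 280, 150]) cylinder(h = 11, r = 103);


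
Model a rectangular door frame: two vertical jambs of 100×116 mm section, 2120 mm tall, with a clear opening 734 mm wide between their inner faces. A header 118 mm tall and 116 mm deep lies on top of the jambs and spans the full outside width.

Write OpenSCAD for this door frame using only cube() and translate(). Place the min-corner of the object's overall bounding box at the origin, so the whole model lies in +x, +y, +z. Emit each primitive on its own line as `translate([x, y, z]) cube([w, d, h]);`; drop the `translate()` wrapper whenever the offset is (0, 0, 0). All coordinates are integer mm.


cube([100, 116, 2120]);
translate([834, 0, 0]) cube([100, 116, 2120]);
translate([0, 0, 2120]) cube([934, 116, 118]);


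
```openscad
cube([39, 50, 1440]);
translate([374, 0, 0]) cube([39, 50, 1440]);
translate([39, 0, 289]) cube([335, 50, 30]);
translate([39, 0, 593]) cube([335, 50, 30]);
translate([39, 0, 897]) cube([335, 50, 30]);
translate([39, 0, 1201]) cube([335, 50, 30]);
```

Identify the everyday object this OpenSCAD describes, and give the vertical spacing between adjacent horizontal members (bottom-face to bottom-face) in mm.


A ladder. The rung spacing is 304 mm.

Two tall 39×50 posts with 4 short bars between them — a ladder. Adjacent rungs sit at z = 289 and z = 593, so the spacing is 593 − 289 = 304 mm.


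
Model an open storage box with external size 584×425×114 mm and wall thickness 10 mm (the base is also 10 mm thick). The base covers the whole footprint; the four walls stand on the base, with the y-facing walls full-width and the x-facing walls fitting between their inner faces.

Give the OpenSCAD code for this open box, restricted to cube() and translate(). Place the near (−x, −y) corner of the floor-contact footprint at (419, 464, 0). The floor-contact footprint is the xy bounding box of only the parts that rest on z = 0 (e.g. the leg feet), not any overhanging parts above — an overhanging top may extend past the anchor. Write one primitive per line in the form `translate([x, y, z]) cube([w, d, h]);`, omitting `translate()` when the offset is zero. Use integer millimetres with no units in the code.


translate([419, 464, 0]) cube([584, 425, 10]);
translate([419, 464, 10]) cube([584, 10, 104]);
translate([419, 879, 10]) cube([584, 10, 104]);
translate([419, 474, 10]) cube([10, 405, 104]);
translate([993, 474, 10]) cube([10, 405, 104]);


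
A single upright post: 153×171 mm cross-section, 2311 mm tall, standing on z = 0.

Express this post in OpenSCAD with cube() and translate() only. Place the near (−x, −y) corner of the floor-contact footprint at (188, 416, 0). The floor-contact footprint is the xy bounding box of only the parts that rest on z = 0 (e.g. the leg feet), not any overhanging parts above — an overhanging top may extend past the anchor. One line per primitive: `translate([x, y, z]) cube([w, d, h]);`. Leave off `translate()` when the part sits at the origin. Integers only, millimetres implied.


translate([188, 416, 0]) cube([153, 171, 2311]);


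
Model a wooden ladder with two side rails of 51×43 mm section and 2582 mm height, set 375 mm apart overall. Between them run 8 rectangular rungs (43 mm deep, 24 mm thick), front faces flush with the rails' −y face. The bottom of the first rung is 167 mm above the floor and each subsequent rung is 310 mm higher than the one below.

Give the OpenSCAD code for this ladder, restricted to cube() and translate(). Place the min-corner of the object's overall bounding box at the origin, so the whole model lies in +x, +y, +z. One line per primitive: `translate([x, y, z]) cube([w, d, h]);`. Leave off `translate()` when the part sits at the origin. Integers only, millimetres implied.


cube([51, 43, 2582]);
translate([324, 0, 0]) cube([51, 43, 2582]);
translate([51, 0, 167]) cube([273, 43, 24]);
translate([51, 0, 477]) cube([273, 43, 24]);
translate([51, 0, 787]) cube([273, 43, 24]);
translate([51, 0, 1097]) cube([273, 43, 24]);
translate([51, 0, 1407]) cube([273, 43, 24]);
translate([51, 0, 1717]) cube([273, 43, 24]);
translate([51, 0, 2027]) cube([273, 43, 24]);
translate([51, 0, 2337]) cube([273, 43, 24]);


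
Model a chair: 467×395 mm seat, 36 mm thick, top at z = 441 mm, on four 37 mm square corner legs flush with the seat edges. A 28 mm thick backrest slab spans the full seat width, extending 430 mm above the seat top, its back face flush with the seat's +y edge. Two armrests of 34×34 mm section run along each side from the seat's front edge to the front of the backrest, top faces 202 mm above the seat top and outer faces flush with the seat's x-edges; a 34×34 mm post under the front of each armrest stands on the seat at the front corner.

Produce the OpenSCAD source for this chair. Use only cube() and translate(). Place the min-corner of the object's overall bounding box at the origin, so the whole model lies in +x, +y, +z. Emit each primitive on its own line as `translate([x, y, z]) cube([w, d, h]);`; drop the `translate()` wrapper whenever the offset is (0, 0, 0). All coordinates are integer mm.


translate([0, 0, 405]) cube([467, 395, 36]);
cube([37, 37, 405]);
translate([430, 0, 0]) cube([37, 37, 405]);
translate([0, 358, 0]) cube([37, 37, 405]);
translate([430, 358, 0]) cube([37, 37, 405]);
translate([0, 367, 441]) cube([467, 28, 430]);
translate([0, 0, 609]) cube([34, 367, 34]);
translate([433, 0, 609]) cube([34, 367, 34]);
translate([0, 0, 441]) cube([34, 34, 168]);
translate([433, 0, 441]) cube([34, 34, 168]);


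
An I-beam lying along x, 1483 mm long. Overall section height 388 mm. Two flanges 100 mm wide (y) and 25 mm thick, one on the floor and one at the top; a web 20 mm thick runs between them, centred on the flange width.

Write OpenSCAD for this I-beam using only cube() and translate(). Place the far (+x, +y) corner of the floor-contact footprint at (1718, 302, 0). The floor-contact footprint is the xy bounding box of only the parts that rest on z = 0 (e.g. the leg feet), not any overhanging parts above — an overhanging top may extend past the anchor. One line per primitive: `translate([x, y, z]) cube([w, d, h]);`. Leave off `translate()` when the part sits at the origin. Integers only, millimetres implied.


translate([235, 202, 0]) cube([1483, 100, 25]);
translate([235, 242, 25]) cube([1483, 20, 338]);
translate([235, 202, 363]) cube([1483, 100, 25]);


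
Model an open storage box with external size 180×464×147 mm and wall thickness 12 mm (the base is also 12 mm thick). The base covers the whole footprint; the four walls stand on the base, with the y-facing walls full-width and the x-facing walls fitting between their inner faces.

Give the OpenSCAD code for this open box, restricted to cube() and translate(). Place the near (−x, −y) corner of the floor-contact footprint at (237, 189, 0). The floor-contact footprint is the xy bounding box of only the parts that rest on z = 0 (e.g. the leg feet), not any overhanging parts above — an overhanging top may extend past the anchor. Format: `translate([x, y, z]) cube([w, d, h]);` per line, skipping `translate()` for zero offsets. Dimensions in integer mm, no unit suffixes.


translate([237, 189, 0]) cube([180, 464, 12]);
translate([237, 189, 12]) cube([180, 12, 135]);
translate([237, 641, 12]) cube([180, 12, 135]);
translate([237, 201, 12]) cube([12, 440, 135]);
translate([405, 201, 12]) cube([12, 440, 135]);


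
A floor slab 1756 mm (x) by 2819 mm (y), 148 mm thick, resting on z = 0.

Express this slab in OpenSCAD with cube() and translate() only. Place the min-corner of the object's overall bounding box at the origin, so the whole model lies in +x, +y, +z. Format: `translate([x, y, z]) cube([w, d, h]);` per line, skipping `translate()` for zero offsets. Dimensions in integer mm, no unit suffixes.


cube([1756, 2819, 148]);


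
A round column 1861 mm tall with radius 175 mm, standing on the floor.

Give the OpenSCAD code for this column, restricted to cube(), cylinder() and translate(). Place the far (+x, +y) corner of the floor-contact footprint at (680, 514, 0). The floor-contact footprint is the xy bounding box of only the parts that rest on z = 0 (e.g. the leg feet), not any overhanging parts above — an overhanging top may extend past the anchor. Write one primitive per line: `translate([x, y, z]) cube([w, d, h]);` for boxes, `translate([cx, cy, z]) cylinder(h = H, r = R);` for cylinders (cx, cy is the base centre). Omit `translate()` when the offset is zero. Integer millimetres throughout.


translate([505, 339, 0]) cylinder(h = 1861, r = 175);


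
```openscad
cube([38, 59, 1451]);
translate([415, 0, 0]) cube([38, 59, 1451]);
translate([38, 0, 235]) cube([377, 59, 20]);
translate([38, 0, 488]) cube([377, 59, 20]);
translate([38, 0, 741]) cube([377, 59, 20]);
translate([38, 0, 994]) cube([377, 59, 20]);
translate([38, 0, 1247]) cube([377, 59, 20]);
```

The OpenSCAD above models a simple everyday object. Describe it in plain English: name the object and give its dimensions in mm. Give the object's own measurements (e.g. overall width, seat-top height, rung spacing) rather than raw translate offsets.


A straight ladder. Two 38×59 mm vertical rails, 1451 mm tall, stand 453 mm apart (outside-to-outside) with their front faces coplanar on the −y side. 5 rungs, each 59 mm deep and 20 mm tall, span between the inner faces of the rails, front faces flush with the rails. The lowest rung's underside is at z = 235 mm and rungs are spaced 253 mm apart (underside to underside).


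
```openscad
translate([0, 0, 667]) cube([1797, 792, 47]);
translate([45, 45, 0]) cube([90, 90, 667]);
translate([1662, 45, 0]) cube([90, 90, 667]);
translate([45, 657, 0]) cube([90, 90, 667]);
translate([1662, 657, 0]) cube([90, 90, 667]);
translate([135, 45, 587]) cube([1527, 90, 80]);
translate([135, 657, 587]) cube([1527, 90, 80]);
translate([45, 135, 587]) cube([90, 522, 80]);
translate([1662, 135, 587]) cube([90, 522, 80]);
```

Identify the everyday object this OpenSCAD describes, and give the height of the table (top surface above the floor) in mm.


A table. The table height is 714 mm.

A 1797×792×47 slab sits at z = 667 on four 90 mm square posts — a table. The top surface is at 667 + 47 = 714 mm.


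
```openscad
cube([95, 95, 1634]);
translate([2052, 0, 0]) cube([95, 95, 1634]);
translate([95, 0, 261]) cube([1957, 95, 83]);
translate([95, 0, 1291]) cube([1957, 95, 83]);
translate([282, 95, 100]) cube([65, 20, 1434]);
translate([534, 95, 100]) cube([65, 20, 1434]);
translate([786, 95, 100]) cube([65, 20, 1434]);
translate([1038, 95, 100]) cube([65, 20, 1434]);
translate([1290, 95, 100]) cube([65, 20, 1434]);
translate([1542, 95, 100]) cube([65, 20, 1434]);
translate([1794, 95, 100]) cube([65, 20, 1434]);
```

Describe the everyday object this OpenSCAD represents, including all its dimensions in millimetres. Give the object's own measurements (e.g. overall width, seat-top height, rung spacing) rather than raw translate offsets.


A fence section. Two 95×95 mm posts, 1634 mm tall, stand on the floor with a clear span of 1957 mm between their inner faces. Two horizontal rails of 95×83 mm section span the gap between the posts with their undersides at z = 261 mm and z = 1291 mm, flush with the posts' −y face. 7 pickets, each 65 mm wide, 20 mm thick and 1434 mm tall, are fixed to the +y face of the rails with their bottoms at z = 100 mm, spaced across the span with a 187 mm gap after the −x post and between neighbouring pickets, with 193 mm left before the +x post.


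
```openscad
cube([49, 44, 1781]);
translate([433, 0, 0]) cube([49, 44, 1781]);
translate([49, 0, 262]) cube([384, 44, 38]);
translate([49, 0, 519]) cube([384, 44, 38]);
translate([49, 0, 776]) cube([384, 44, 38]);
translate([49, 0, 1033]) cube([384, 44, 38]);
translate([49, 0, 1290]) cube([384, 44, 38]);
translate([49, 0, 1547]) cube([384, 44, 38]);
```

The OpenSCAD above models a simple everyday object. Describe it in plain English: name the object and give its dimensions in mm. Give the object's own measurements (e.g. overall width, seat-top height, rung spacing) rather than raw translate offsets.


A straight ladder. Two 49×44 mm vertical rails, 1781 mm tall, stand 482 mm apart (outside-to-outside) with their front faces coplanar on the −y side. 6 rungs, each 44 mm deep and 38 mm tall, span between the inner faces of the rails, front faces flush with the rails. The lowest rung's underside is at z = 262 mm and rungs are spaced 257 mm apart (underside to underside).


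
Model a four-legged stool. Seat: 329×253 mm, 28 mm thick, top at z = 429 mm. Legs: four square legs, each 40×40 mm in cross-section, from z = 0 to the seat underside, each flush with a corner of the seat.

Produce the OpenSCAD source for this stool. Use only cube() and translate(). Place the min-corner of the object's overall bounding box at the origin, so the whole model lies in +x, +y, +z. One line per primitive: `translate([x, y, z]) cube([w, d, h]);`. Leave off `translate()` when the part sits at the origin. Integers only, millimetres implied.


translate([0, 0, 401]) cube([329, 253, 28]);
cube([40, 40, 401]);
translate([289, 0, 0]) cube([40, 40, 401]);
translate([0, 213, 0]) cube([40, 40, 401]);
translate([289, 213, 0]) cube([40, 40, 401]);


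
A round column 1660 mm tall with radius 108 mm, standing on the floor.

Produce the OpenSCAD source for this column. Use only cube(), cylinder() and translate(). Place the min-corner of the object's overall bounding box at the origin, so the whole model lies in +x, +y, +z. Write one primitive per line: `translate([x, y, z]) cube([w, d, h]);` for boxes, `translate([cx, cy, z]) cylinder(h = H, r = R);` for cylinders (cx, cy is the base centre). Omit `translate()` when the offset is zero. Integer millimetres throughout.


translate([108, 108, 0]) cylinder(h = 1660, r = 108);


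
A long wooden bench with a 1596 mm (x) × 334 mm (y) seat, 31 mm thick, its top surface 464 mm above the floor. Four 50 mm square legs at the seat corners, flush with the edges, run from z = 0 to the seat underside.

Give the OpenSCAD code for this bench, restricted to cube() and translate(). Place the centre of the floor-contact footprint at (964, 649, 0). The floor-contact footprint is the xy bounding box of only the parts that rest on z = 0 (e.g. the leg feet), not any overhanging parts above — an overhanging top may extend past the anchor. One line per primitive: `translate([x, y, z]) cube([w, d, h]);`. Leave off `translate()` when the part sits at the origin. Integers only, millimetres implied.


// leg_h = 464 − 31 = 433
translate([166, 482, 433]) cube([1596, 334, 31]);
translate([166, 482, 0]) cube([50, 50, 433]);
translate([166, 766, 0]) cube([50, 50, 433]);
translate([1712, 482, 0]) cube([50, 50, 433]);
translate([1712, 766, 0]) cube([50, 50, 433]);


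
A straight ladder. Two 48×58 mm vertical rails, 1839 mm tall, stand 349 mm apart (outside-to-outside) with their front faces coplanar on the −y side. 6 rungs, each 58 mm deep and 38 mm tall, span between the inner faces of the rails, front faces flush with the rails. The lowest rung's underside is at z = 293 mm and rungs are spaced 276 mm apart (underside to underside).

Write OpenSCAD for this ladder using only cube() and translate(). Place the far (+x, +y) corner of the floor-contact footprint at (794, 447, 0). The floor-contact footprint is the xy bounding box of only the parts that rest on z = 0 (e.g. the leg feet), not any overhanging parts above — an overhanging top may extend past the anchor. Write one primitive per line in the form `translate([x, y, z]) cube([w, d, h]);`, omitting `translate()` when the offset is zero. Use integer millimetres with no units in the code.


// rung span = 349 - 2*48 = 253
// rung[k] z = 293 + k*276
translate([445, 389, 0]) cube([48, 58, 1839]);
translate([746, 389, 0]) cube([48, 58, 1839]);
translate([493, 389, 293]) cube([253, 58, 38]);
translate([493, 389, 569]) cube([253, 58, 38]);
translate([493, 389, 845]) cube([253, 58, 38]);
translate([493, 389, 1121]) cube([253, 58, 38]);
translate([493, 389, 1397]) cube([253, 58, 38]);
translate([493, 389, 1673]) cube([253, 58, 38]);


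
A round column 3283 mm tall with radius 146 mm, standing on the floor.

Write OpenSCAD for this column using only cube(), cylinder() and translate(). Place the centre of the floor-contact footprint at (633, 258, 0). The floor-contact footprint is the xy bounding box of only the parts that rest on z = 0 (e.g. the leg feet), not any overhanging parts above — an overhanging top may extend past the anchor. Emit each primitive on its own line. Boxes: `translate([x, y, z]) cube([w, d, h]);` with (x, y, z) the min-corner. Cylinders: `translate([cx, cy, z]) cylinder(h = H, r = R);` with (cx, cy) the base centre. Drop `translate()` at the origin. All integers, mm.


translate([633, 258, 0]) cylinder(h = 3283, r = 146);


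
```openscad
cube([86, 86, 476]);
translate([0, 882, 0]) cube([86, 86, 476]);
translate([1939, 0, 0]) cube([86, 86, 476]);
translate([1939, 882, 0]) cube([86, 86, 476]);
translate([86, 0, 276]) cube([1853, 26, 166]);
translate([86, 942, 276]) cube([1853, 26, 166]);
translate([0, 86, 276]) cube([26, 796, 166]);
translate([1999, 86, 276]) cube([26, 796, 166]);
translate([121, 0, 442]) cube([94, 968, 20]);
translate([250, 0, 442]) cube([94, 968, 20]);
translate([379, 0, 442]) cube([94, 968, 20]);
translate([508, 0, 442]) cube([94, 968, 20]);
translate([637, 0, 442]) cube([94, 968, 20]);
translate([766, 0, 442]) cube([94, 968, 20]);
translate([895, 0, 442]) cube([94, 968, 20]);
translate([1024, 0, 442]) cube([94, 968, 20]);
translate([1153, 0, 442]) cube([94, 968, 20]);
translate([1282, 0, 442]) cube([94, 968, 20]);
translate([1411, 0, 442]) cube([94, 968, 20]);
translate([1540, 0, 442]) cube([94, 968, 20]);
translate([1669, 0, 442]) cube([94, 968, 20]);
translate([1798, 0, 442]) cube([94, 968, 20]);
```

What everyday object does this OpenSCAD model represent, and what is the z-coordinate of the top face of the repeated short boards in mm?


A bed frame. The slat-top height is 462 mm.

Four posts, four rails, and a row of slats — a bed frame. Slats sit on the rails at z = 276 + 166 = 442; with slat thickness 20, the top is 462 mm.


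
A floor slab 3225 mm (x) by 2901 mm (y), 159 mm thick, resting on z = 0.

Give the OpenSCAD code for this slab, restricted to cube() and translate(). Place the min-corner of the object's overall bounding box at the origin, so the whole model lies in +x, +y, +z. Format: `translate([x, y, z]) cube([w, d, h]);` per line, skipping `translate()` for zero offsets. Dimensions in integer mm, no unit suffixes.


cube([3225, 2901, 159]);


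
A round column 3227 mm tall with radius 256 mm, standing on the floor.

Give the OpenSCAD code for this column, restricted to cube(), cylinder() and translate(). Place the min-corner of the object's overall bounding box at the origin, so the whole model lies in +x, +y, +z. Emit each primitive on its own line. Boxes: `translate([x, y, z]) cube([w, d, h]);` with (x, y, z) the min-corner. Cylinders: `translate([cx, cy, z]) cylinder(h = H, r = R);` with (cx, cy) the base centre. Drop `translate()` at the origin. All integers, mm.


translate([256, 256, 0]) cylinder(h = 3227, r = 256);


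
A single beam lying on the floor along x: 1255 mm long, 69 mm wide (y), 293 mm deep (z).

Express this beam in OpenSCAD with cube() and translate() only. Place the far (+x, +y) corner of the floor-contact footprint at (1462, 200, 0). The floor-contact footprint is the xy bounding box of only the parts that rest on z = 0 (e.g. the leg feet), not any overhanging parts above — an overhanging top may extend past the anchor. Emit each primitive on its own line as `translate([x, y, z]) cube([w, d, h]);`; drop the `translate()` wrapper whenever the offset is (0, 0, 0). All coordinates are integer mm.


translate([207, 131, 0]) cube([1255, 69, 293]);


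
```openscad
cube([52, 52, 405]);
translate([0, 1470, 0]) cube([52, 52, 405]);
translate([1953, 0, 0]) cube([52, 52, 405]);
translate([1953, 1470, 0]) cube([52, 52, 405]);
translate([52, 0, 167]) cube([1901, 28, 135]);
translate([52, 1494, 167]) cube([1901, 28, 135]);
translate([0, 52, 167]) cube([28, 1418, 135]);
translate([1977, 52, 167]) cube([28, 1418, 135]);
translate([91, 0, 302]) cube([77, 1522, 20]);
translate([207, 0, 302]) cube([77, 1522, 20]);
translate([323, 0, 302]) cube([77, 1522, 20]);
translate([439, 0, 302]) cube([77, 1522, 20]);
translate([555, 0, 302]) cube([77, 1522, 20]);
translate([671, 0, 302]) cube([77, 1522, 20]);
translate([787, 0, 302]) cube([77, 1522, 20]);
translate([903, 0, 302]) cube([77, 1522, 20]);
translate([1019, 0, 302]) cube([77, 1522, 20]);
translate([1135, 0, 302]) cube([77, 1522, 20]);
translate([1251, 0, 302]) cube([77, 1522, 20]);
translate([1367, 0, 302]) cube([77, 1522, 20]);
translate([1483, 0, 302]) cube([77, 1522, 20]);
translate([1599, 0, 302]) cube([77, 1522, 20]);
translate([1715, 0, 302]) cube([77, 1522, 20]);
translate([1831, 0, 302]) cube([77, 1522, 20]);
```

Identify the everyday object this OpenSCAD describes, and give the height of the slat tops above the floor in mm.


A bed frame. The slat-top height is 322 mm.

Four posts, four rails, and a row of slats — a bed frame. Slats sit on the rails at z = 167 + 135 = 302; with slat thickness 20, the top is 322 mm.


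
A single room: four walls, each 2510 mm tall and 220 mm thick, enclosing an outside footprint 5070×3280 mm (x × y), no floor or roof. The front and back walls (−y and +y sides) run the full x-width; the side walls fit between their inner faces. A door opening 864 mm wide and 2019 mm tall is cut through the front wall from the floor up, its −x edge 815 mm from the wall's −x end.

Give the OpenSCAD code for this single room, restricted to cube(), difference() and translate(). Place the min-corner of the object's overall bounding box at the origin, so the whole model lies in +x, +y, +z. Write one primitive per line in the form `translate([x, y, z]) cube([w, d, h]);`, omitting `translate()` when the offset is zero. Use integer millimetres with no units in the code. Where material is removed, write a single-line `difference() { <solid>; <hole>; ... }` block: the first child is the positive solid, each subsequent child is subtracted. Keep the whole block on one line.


difference() { cube([5070, 220, 2510]); translate([815, 0, 0]) cube([864, 220, 2019]); }
translate([0, 3060, 0]) cube([5070, 220, 2510]);
translate([0, 220, 0]) cube([220, 2840, 2510]);
translate([4850, 220, 0]) cube([220, 2840, 2510]);


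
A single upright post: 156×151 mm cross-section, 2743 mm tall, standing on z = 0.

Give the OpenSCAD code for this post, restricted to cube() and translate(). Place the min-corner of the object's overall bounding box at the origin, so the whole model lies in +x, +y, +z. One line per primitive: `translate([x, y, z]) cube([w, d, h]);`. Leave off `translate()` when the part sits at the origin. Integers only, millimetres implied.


cube([156, 151, 2743]);


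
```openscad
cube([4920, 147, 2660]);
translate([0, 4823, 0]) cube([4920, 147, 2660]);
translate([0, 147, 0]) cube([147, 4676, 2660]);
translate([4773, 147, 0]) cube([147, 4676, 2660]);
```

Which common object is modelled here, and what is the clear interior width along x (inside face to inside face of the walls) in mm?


A house (or room) frame. The interior width is 4626 mm.

Four 2660 mm walls enclosing a rectangle with no floor or roof — a room or house frame. Outside width is 4920 mm and wall thickness is 147 mm, so the interior width is 4920 − 2 × 147 = 4626 mm.


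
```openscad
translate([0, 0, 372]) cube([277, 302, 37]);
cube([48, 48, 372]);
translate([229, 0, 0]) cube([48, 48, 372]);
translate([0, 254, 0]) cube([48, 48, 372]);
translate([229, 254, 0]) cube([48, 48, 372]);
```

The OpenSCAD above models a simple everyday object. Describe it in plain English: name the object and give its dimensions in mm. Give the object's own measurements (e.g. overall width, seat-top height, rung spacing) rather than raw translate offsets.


A simple wooden stool: a rectangular seat 277 mm (x) by 302 mm (y), 37 mm thick, top face at z = 409 mm, on four square legs, each 48×48 mm in cross-section. The legs rest on z = 0, each flush with a corner of the seat.


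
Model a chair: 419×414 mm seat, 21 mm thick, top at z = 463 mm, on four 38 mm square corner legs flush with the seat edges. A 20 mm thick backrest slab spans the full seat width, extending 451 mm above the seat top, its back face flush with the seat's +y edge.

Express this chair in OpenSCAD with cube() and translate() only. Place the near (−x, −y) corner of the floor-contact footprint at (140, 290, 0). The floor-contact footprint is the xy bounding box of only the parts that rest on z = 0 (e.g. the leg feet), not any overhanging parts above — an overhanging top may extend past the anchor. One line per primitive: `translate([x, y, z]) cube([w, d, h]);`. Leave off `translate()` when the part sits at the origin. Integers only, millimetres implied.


translate([140, 290, 442]) cube([419, 414, 21]);
translate([140, 290, 0]) cube([38, 38, 442]);
translate([521, 290, 0]) cube([38, 38, 442]);
translate([140, 666, 0]) cube([38, 38, 442]);
translate([521, 666, 0]) cube([38, 38, 442]);
translate([140, 684, 463]) cube([419, 20, 451]);


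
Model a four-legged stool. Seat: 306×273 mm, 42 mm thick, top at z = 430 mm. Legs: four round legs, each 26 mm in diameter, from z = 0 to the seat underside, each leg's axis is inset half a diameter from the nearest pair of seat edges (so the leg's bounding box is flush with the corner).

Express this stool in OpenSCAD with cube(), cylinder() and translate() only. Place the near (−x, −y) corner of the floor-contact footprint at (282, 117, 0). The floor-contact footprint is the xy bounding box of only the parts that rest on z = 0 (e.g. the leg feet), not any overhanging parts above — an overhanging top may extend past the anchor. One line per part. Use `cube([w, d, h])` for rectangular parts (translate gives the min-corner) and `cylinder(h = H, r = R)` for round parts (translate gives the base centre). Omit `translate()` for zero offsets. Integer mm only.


translate([282, 117, 388]) cube([306, 273, 42]);
translate([295, 130, 0]) cylinder(h = 388, r = 13);
translate([575, 130, 0]) cylinder(h = 388, r = 13);
translate([295, 377, 0]) cylinder(h = 388, r = 13);
translate([575, 377, 0]) cylinder(h = 388, r = 13);


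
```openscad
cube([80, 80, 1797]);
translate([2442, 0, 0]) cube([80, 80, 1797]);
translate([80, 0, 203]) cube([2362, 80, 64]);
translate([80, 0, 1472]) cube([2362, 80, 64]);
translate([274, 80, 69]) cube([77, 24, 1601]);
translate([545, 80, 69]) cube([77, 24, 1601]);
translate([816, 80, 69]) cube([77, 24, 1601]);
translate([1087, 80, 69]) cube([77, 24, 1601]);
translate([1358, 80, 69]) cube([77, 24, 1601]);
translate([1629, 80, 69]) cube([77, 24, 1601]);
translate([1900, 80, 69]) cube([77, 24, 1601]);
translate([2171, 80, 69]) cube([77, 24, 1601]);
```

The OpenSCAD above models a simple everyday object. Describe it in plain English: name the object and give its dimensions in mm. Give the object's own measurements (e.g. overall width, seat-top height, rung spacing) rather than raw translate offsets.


A fence section. Two 80×80 mm posts, 1797 mm tall, stand on the floor with a clear span of 2362 mm between their inner faces. Two horizontal rails of 80×64 mm section span the gap between the posts with their undersides at z = 203 mm and z = 1472 mm, flush with the posts' −y face. 8 pickets, each 77 mm wide, 24 mm thick and 1601 mm tall, are fixed to the +y face of the rails with their bottoms at z = 69 mm, spaced across the span with a 194 mm gap after the −x post and between neighbouring pickets and before the +x post.


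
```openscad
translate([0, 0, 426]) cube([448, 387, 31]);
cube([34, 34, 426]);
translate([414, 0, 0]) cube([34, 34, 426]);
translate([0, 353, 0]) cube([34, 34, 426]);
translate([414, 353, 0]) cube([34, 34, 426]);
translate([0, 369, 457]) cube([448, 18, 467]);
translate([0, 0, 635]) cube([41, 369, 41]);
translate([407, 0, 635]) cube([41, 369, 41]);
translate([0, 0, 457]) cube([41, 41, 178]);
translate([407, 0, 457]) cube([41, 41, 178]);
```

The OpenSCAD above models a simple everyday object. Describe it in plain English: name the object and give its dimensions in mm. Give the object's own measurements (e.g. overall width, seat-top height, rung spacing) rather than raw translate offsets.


A chair. The seat is a 448×387×31 mm slab with its top at z = 457 mm, on four 34×34 mm corner legs (flush with the seat edges, standing on z = 0). A flat backrest 18 mm thick, 467 mm tall, spans the full seat width and rises from the seat top along its +y edge, rear face flush with the rear of the seat. Two armrests of 41×41 mm section run along each side from the seat's front edge to the front of the backrest, top faces 219 mm above the seat top and outer faces flush with the seat's x-edges; a 41×41 mm post under the front of each armrest stands on the seat at the front corner.


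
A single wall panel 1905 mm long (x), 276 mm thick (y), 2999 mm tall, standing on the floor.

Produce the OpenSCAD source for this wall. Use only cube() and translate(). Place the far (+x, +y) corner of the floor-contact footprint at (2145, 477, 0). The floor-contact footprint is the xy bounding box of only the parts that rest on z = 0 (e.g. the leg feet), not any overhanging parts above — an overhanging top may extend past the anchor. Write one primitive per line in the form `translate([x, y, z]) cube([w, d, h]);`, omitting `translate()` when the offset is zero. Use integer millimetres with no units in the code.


translate([240, 201, 0]) cube([1905, 276, 2999]);


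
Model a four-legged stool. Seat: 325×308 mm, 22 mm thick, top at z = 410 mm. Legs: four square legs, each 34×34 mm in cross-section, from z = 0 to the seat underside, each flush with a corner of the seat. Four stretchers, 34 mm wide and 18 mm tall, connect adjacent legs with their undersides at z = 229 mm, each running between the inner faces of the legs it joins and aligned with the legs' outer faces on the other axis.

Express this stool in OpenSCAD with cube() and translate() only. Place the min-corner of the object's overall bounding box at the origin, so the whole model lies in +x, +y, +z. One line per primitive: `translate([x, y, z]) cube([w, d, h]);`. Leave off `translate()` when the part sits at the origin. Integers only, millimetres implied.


translate([0, 0, 388]) cube([325, 308, 22]);
cube([34, 34, 388]);
translate([291, 0, 0]) cube([34, 34, 388]);
translate([0, 274, 0]) cube([34, 34, 388]);
translate([291, 274, 0]) cube([34, 34, 388]);
translate([34, 0, 229]) cube([257, 34, 18]);
translate([34, 274, 229]) cube([257, 34, 18]);
translate([0, 34, 229]) cube([34, 240, 18]);
translate([291, 34, 229]) cube([34, 240, 18]);


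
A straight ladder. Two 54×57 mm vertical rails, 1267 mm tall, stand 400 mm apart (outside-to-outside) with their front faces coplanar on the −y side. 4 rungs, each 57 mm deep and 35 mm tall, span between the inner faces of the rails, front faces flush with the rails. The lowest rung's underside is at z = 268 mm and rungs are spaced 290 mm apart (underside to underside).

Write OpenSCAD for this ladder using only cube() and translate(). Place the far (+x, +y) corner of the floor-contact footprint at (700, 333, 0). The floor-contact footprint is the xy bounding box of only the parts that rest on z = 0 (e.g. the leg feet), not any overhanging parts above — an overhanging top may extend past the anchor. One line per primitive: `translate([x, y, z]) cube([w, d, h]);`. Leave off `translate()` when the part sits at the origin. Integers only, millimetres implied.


// rung span = 400 - 2*54 = 292
// rung[k] z = 268 + k*290
translate([300, 276, 0]) cube([54, 57, 1267]);
translate([646, 276, 0]) cube([54, 57, 1267]);
translate([354, 276, 268]) cube([292, 57, 35]);
translate([354, 276, 558]) cube([292, 57, 35]);
translate([354, 276, 848]) cube([292, 57, 35]);
translate([354, 276, 1138]) cube([292, 57, 35]);


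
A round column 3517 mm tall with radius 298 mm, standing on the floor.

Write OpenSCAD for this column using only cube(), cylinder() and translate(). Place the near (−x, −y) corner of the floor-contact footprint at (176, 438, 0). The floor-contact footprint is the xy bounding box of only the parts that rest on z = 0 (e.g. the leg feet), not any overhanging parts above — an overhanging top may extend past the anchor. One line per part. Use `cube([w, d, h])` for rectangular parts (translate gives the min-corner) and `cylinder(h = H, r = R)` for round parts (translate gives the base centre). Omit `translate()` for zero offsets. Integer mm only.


translate([474, 736, 0]) cylinder(h = 3517, r = 298);


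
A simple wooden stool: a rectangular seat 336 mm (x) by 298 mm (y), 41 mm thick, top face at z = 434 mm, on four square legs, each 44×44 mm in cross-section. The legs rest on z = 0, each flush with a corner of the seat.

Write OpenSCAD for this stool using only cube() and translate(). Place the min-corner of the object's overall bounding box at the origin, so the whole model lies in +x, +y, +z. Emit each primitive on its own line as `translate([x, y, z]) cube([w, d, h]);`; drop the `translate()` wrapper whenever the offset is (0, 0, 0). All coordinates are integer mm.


translate([0, 0, 393]) cube([336, 298, 41]);
cube([44, 44, 393]);
translate([292, 0, 0]) cube([44, 44, 393]);
translate([0, 254, 0]) cube([44, 44, 393]);
translate([292, 254, 0]) cube([44, 44, 393]);


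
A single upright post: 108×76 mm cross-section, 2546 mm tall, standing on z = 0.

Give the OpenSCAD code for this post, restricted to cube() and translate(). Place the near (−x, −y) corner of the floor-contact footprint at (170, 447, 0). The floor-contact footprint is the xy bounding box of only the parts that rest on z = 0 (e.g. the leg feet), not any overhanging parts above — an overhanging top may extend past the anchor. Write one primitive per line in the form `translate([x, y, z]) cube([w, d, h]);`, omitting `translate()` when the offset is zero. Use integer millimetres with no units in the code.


translate([170, 447, 0]) cube([108, 76, 2546]);


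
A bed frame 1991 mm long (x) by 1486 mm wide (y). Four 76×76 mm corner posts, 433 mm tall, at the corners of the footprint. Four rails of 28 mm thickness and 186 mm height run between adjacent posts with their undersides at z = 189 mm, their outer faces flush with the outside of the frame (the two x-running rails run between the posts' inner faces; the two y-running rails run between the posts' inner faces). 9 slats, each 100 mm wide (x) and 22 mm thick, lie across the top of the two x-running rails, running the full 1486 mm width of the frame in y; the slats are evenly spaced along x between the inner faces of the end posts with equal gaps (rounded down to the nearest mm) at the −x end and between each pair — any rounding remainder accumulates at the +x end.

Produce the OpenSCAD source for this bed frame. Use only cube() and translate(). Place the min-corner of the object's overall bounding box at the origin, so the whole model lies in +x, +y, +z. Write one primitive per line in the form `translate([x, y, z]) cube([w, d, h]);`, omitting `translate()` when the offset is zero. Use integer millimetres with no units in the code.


// slat z = rail_z + rail_h = 189 + 186 = 375
// slat gap = ⌊(1839 − 9·100) / 10⌋ = 93
cube([76, 76, 433]);
translate([0, 1410, 0]) cube([76, 76, 433]);
translate([1915, 0, 0]) cube([76, 76, 433]);
translate([1915, 1410, 0]) cube([76, 76, 433]);
translate([76, 0, 189]) cube([1839, 28, 186]);
translate([76, 1458, 189]) cube([1839, 28, 186]);
translate([0, 76, 189]) cube([28, 1334, 186]);
translate([1963, 76, 189]) cube([28, 1334, 186]);
translate([169, 0, 375]) cube([100, 1486, 22]);
translate([362, 0, 375]) cube([100, 1486, 22]);
translate([555, 0, 375]) cube([100, 1486, 22]);
translate([748, 0, 375]) cube([100, 1486, 22]);
translate([941, 0, 375]) cube([100, 1486, 22]);
translate([1134, 0, 375]) cube([100, 1486, 22]);
translate([1327, 0, 375]) cube([100, 1486, 22]);
translate([1520, 0, 375]) cube([100, 1486, 22]);
translate([1713, 0, 375]) cube([100, 1486, 22]);


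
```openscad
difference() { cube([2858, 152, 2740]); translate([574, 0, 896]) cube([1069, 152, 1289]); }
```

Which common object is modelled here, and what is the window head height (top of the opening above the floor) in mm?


A wall with a window opening. The window head height is 2185 mm.

A wall with a rectangular opening subtracted — a window. Sill at z = 896, opening 1289 mm tall, so the head is at 896 + 1289 = 2185 mm.


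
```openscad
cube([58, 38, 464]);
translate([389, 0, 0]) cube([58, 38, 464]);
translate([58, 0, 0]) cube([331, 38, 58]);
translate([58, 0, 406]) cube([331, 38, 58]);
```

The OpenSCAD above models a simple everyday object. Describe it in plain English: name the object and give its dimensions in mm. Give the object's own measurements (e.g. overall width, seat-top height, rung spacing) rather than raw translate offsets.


A rectangular picture frame lying in the x–z plane (depth along y). The opening is 331 mm wide (x) by 348 mm tall (z), surrounded by a border 58 mm wide on all four sides. The frame is 38 mm deep and is made of two full-height vertical stiles with two horizontal rails fitted between them.
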